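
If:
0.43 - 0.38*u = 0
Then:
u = 1.13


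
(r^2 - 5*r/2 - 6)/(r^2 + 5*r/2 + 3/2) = (r - 4)/(r + 1)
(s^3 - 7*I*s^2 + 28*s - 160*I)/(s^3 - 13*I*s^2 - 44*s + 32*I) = (s + 5*I)/(s - I)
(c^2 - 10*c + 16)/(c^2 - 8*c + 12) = (c - 8)/(c - 6)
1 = 1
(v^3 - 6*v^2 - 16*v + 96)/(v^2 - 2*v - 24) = v - 4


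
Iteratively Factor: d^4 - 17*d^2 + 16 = (d - 4)*(d^3 + 4*d^2 - d - 4) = (d - 4)*(d + 4)*(d^2 - 1) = (d - 4)*(d + 1)*(d + 4)*(d - 1)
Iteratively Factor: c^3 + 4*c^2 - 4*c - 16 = (c + 2)*(c^2 + 2*c - 8) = (c + 2)*(c + 4)*(c - 2)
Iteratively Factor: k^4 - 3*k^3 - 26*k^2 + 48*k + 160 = (k + 2)*(k^3 - 5*k^2 - 16*k + 80) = (k - 5)*(k + 2)*(k^2 - 16) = (k - 5)*(k + 2)*(k + 4)*(k - 4)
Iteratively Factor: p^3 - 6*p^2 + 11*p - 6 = (p - 2)*(p^2 - 4*p + 3) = (p - 3)*(p - 2)*(p - 1)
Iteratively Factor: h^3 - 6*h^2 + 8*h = (h - 2)*(h^2 - 4*h) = (h - 4)*(h - 2)*(h)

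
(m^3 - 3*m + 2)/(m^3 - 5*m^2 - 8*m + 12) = (m - 1)/(m - 6)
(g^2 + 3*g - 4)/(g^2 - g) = (g + 4)/g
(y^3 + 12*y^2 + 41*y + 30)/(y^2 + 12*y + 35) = (y^2 + 7*y + 6)/(y + 7)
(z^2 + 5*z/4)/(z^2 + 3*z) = (z + 5/4)/(z + 3)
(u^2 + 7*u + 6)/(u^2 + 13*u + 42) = (u + 1)/(u + 7)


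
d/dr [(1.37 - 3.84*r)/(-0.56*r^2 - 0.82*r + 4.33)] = (-2.1504*r^2 + 1.5344*r - 15.5038)/(0.3136*r^4 + 0.9184*r^3 - 4.1772*r^2 - 7.1012*r + 18.7489)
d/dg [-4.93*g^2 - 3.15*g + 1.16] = -9.86*g - 3.15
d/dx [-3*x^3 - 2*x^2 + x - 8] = -9*x^2 - 4*x + 1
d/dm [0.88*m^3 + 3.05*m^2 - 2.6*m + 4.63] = 2.64*m^2 + 6.1*m - 2.6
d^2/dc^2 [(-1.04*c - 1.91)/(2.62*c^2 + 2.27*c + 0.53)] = (-(1.04*c + 1.91)*(5.24*c + 2.27)*(10.48*c + 4.54) + (16.3488*c + 14.73)*(2.62*c^2 + 2.27*c + 0.53))/(2.62*c^2 + 2.27*c + 0.53)^3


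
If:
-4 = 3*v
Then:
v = -4/3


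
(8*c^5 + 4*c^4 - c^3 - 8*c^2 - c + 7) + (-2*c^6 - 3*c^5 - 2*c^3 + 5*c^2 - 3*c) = -2*c^6 + 5*c^5 + 4*c^4 - 3*c^3 - 3*c^2 - 4*c + 7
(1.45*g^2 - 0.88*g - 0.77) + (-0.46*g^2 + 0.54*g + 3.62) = 0.99*g^2 - 0.34*g + 2.85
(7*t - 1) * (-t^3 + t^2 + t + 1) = -7*t^4 + 8*t^3 + 6*t^2 + 6*t - 1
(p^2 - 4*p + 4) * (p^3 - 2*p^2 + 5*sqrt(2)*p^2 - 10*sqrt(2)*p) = p^5 - 6*p^4 + 5*sqrt(2)*p^4 - 30*sqrt(2)*p^3 + 12*p^3 - 8*p^2 + 60*sqrt(2)*p^2 - 40*sqrt(2)*p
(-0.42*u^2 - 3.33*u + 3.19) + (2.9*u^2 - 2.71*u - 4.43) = 2.48*u^2 - 6.04*u - 1.24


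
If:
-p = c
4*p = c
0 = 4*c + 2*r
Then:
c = 0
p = 0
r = 0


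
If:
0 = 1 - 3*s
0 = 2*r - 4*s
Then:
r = 2/3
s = 1/3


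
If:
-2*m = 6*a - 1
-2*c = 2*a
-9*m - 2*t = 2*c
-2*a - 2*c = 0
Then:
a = 2*t/29 + 9/58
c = -2*t/29 - 9/58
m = 1/29 - 6*t/29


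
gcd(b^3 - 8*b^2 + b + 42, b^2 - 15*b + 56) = b - 7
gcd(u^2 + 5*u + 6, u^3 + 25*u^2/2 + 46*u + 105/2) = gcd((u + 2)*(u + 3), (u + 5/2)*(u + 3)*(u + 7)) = u + 3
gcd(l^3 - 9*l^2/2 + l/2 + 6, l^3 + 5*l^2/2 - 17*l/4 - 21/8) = l - 3/2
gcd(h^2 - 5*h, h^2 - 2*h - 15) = h - 5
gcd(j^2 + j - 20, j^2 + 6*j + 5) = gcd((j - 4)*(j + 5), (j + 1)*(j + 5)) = j + 5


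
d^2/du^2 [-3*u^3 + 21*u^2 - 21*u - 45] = 42 - 18*u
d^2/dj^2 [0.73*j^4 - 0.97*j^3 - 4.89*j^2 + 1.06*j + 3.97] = 8.76*j^2 - 5.82*j - 9.78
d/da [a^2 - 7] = 2*a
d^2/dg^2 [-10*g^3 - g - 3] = -60*g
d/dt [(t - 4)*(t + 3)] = 2*t - 1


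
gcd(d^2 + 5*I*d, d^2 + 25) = d + 5*I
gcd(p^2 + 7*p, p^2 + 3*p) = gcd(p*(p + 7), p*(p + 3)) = p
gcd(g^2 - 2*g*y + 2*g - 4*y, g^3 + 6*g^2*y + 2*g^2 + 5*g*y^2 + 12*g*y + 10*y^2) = g + 2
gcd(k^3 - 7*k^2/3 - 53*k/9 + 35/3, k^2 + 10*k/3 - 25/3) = k - 5/3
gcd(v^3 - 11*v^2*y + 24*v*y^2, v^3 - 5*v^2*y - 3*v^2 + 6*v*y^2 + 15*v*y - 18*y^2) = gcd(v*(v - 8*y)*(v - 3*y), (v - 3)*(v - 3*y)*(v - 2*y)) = -v + 3*y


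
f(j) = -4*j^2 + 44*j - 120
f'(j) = 44 - 8*j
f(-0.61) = -148.33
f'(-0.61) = 48.88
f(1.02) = -79.28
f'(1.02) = 35.84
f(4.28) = -4.95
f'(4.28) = 9.76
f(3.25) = -19.25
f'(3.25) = 18.00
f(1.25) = -71.25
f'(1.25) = 34.00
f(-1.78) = -210.99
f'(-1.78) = 58.24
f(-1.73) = -208.09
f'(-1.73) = 57.84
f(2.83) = -27.52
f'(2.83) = 21.36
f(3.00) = -24.00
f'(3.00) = 20.00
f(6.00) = 0.00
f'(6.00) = -4.00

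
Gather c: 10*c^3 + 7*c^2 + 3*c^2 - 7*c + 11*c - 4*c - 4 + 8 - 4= 10*c^3 + 10*c^2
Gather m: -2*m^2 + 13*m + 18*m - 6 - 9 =-2*m^2 + 31*m - 15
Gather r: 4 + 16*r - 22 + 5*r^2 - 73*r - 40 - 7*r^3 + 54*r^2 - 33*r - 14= -7*r^3 + 59*r^2 - 90*r - 72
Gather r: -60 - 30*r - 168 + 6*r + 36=-24*r - 192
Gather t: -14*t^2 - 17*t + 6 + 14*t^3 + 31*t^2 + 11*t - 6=14*t^3 + 17*t^2 - 6*t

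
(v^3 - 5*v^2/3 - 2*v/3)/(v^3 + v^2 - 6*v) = (v + 1/3)/(v + 3)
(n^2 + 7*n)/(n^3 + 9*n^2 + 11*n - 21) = n/(n^2 + 2*n - 3)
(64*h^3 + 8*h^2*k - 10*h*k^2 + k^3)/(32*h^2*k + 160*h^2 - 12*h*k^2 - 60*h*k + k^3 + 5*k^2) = (2*h + k)/(k + 5)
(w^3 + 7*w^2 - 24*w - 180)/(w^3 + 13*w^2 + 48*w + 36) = (w - 5)/(w + 1)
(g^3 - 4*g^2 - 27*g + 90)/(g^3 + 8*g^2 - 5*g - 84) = (g^2 - g - 30)/(g^2 + 11*g + 28)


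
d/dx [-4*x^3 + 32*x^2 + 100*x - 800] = -12*x^2 + 64*x + 100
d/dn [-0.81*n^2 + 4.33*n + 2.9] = 4.33 - 1.62*n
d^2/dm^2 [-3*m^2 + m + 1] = -6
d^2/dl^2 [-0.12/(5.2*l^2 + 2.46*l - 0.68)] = (6.4896*l^2 + 3.07008*l - 0.12*(10.4*l + 2.46)*(20.8*l + 4.92) - 0.84864)/(5.2*l^2 + 2.46*l - 0.68)^3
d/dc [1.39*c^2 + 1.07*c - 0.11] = 2.78*c + 1.07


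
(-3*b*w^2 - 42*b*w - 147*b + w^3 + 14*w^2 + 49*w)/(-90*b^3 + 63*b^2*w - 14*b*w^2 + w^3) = (w^2 + 14*w + 49)/(30*b^2 - 11*b*w + w^2)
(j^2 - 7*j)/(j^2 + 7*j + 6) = j*(j - 7)/(j^2 + 7*j + 6)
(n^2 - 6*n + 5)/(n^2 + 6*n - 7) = (n - 5)/(n + 7)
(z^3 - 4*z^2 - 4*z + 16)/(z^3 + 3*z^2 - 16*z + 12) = (z^2 - 2*z - 8)/(z^2 + 5*z - 6)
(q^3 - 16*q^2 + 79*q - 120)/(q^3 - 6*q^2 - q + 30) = (q - 8)/(q + 2)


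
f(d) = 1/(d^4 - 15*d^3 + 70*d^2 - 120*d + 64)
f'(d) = (-4*d^3 + 45*d^2 - 140*d + 120)/(d^4 - 15*d^3 + 70*d^2 - 120*d + 64)^2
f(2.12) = 0.67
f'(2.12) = -5.74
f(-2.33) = 0.00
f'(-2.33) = 0.00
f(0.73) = 0.12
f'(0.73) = 0.61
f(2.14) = 0.57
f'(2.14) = -4.20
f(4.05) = -0.81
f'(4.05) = 16.65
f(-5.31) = 0.00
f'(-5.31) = 0.00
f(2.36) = 0.22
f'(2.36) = -0.60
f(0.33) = 0.03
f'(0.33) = 0.08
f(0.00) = 0.02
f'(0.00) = 0.03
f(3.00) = 0.10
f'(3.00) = -0.03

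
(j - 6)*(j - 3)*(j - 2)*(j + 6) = j^4 - 5*j^3 - 30*j^2 + 180*j - 216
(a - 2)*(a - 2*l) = a^2 - 2*a*l - 2*a + 4*l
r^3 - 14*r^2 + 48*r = r*(r - 8)*(r - 6)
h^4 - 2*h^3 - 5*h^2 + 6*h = h*(h - 3)*(h - 1)*(h + 2)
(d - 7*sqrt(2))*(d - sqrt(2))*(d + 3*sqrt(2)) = d^3 - 5*sqrt(2)*d^2 - 34*d + 42*sqrt(2)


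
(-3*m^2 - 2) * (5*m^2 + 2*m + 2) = -15*m^4 - 6*m^3 - 16*m^2 - 4*m - 4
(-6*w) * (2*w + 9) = -12*w^2 - 54*w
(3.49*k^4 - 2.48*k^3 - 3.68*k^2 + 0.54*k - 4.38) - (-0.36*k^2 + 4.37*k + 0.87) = 3.49*k^4 - 2.48*k^3 - 3.32*k^2 - 3.83*k - 5.25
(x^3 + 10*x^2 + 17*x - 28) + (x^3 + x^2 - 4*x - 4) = 2*x^3 + 11*x^2 + 13*x - 32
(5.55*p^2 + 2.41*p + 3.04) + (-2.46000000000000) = 5.55*p^2 + 2.41*p + 0.58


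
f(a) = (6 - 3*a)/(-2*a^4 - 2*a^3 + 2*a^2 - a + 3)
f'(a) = (6 - 3*a)*(8*a^3 + 6*a^2 - 4*a + 1)/(-2*a^4 - 2*a^3 + 2*a^2 - a + 3)^2 - 3/(-2*a^4 - 2*a^3 + 2*a^2 - a + 3)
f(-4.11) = -0.05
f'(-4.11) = -0.04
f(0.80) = 2.20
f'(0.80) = 5.87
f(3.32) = 0.01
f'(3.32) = -0.01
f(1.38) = -0.26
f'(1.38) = 1.46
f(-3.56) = -0.08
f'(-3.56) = -0.10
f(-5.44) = -0.02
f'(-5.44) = -0.01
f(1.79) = -0.03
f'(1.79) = 0.19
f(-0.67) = 1.68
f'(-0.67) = 0.77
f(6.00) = 0.00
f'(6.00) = 0.00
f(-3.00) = -0.18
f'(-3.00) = -0.28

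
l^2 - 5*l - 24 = (l - 8)*(l + 3)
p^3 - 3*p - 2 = (p - 2)*(p + 1)^2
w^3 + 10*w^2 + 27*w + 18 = (w + 1)*(w + 3)*(w + 6)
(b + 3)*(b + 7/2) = b^2 + 13*b/2 + 21/2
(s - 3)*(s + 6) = s^2 + 3*s - 18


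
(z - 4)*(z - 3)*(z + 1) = z^3 - 6*z^2 + 5*z + 12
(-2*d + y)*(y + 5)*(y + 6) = -2*d*y^2 - 22*d*y - 60*d + y^3 + 11*y^2 + 30*y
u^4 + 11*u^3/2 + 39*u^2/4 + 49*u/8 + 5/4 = (u + 1/2)^2*(u + 2)*(u + 5/2)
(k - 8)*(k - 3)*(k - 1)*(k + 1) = k^4 - 11*k^3 + 23*k^2 + 11*k - 24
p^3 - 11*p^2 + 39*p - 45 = (p - 5)*(p - 3)^2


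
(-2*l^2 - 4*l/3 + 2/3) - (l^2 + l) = -3*l^2 - 7*l/3 + 2/3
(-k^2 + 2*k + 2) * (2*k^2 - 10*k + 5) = -2*k^4 + 14*k^3 - 21*k^2 - 10*k + 10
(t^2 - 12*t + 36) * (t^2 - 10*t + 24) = t^4 - 22*t^3 + 180*t^2 - 648*t + 864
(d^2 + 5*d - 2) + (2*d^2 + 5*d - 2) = 3*d^2 + 10*d - 4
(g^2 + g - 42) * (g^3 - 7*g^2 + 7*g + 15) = g^5 - 6*g^4 - 42*g^3 + 316*g^2 - 279*g - 630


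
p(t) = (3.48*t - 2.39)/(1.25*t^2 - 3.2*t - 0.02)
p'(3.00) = -10.89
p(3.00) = 4.94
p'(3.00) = -10.89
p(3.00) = 4.94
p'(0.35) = -6.32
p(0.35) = 1.19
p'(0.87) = -1.68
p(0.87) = -0.34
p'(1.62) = -2.56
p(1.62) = -1.69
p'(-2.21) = -0.24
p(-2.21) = -0.77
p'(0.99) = -1.57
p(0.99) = -0.54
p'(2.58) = -10734.73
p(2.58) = 148.05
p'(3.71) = -1.61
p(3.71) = 1.98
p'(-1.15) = -0.72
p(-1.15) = -1.20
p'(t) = (3.2 - 2.5*t)*(3.48*t - 2.39)/(1.25*t^2 - 3.2*t - 0.02)^2 + 3.48/(1.25*t^2 - 3.2*t - 0.02) = (-4.35*t^2 + 5.975*t - 7.7176)/(1.5625*t^4 - 8.0*t^3 + 10.19*t^2 + 0.128*t + 0.0004)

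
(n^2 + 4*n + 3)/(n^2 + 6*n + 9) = (n + 1)/(n + 3)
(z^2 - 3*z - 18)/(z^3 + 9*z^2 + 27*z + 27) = (z - 6)/(z^2 + 6*z + 9)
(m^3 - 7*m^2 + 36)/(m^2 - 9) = (m^2 - 4*m - 12)/(m + 3)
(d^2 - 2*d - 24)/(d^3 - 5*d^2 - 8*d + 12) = (d + 4)/(d^2 + d - 2)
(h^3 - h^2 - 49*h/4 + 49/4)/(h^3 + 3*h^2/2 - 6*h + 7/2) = (h - 7/2)/(h - 1)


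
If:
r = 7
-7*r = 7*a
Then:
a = -7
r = 7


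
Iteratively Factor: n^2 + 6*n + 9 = (n + 3)*(n + 3)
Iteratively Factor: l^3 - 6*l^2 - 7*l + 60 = (l + 3)*(l^2 - 9*l + 20) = (l - 4)*(l + 3)*(l - 5)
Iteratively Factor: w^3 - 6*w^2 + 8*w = (w)*(w^2 - 6*w + 8) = w*(w - 2)*(w - 4)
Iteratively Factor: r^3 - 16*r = (r)*(r^2 - 16) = r*(r - 4)*(r + 4)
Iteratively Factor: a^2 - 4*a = (a)*(a - 4)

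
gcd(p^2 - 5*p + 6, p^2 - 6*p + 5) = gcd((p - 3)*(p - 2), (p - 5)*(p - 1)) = 1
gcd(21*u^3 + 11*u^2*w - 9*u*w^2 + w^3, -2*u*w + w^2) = 1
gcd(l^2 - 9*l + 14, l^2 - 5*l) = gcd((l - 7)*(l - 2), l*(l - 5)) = 1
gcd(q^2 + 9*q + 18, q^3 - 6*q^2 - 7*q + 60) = q + 3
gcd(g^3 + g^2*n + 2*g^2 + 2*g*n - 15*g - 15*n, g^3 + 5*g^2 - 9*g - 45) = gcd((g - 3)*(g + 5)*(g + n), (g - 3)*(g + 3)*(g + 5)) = g^2 + 2*g - 15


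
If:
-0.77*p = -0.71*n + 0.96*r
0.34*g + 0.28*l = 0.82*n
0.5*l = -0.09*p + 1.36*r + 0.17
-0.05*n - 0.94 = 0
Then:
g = -2.4248128342246*r - 48.1908449197861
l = 2.94441558441558*r + 3.46031168831169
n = -18.80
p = -1.24675324675325*r - 17.3350649350649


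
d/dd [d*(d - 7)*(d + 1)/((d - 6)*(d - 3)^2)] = 2*(-3*d^3 + 43*d^2 - 129*d - 63)/(d^5 - 21*d^4 + 171*d^3 - 675*d^2 + 1296*d - 972)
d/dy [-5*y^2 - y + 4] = -10*y - 1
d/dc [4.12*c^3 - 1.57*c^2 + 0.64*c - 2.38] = 12.36*c^2 - 3.14*c + 0.64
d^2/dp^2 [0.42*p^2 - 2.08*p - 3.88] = 0.840000000000000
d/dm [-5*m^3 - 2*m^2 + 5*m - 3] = -15*m^2 - 4*m + 5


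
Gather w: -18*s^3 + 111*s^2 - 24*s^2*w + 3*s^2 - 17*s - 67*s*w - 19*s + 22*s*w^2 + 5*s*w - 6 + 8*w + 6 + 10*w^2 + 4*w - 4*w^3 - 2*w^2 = -18*s^3 + 114*s^2 - 36*s - 4*w^3 + w^2*(22*s + 8) + w*(-24*s^2 - 62*s + 12)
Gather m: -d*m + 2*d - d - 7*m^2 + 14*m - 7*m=d - 7*m^2 + m*(7 - d)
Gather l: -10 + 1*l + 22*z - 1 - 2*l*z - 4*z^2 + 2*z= l*(1 - 2*z) - 4*z^2 + 24*z - 11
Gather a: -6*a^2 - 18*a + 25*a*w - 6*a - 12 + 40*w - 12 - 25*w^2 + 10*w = -6*a^2 + a*(25*w - 24) - 25*w^2 + 50*w - 24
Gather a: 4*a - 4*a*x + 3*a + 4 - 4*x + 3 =a*(7 - 4*x) - 4*x + 7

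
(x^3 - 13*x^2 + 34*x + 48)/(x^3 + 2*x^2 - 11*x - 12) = (x^2 - 14*x + 48)/(x^2 + x - 12)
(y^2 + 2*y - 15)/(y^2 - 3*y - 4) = (-y^2 - 2*y + 15)/(-y^2 + 3*y + 4)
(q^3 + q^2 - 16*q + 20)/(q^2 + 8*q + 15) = (q^2 - 4*q + 4)/(q + 3)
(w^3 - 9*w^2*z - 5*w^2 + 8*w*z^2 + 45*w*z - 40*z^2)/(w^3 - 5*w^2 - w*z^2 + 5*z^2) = (w - 8*z)/(w + z)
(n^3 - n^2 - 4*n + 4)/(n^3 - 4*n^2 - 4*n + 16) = (n - 1)/(n - 4)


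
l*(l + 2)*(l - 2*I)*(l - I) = l^4 + 2*l^3 - 3*I*l^3 - 2*l^2 - 6*I*l^2 - 4*l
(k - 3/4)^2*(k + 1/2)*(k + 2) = k^4 + k^3 - 35*k^2/16 - 3*k/32 + 9/16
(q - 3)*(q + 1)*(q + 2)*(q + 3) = q^4 + 3*q^3 - 7*q^2 - 27*q - 18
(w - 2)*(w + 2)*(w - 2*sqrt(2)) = w^3 - 2*sqrt(2)*w^2 - 4*w + 8*sqrt(2)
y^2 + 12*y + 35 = (y + 5)*(y + 7)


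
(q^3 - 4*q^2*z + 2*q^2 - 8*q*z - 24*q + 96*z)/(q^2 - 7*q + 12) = (q^2 - 4*q*z + 6*q - 24*z)/(q - 3)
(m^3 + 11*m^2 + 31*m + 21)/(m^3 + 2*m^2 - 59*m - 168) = (m + 1)/(m - 8)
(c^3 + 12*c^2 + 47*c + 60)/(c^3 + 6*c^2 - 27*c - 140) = (c^2 + 8*c + 15)/(c^2 + 2*c - 35)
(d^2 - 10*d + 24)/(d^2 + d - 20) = (d - 6)/(d + 5)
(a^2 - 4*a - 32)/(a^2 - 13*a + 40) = (a + 4)/(a - 5)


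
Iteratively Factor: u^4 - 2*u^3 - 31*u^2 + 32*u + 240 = (u - 4)*(u^3 + 2*u^2 - 23*u - 60) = (u - 5)*(u - 4)*(u^2 + 7*u + 12) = (u - 5)*(u - 4)*(u + 3)*(u + 4)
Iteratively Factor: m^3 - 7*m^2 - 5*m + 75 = (m + 3)*(m^2 - 10*m + 25) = (m - 5)*(m + 3)*(m - 5)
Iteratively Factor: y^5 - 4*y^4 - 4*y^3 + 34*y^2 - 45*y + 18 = (y - 1)*(y^4 - 3*y^3 - 7*y^2 + 27*y - 18) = (y - 1)*(y + 3)*(y^3 - 6*y^2 + 11*y - 6) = (y - 3)*(y - 1)*(y + 3)*(y^2 - 3*y + 2) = (y - 3)*(y - 2)*(y - 1)*(y + 3)*(y - 1)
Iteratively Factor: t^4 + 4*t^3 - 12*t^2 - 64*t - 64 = (t + 2)*(t^3 + 2*t^2 - 16*t - 32) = (t + 2)*(t + 4)*(t^2 - 2*t - 8) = (t + 2)^2*(t + 4)*(t - 4)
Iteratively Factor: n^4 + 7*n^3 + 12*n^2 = (n + 3)*(n^3 + 4*n^2) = n*(n + 3)*(n^2 + 4*n) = n^2*(n + 3)*(n + 4)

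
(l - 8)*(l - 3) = l^2 - 11*l + 24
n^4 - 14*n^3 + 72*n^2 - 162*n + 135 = (n - 5)*(n - 3)^3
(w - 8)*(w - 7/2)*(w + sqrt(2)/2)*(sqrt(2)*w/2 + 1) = sqrt(2)*w^4/2 - 23*sqrt(2)*w^3/4 + 3*w^3/2 - 69*w^2/4 + 29*sqrt(2)*w^2/2 - 23*sqrt(2)*w/4 + 42*w + 14*sqrt(2)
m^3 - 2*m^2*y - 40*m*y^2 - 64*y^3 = (m - 8*y)*(m + 2*y)*(m + 4*y)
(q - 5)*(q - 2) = q^2 - 7*q + 10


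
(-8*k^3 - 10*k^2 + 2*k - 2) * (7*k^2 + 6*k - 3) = -56*k^5 - 118*k^4 - 22*k^3 + 28*k^2 - 18*k + 6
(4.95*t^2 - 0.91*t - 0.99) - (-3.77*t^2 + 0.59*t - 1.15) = 8.72*t^2 - 1.5*t + 0.16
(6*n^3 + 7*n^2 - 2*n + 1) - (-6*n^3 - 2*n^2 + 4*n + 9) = 12*n^3 + 9*n^2 - 6*n - 8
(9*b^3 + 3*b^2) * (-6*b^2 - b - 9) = -54*b^5 - 27*b^4 - 84*b^3 - 27*b^2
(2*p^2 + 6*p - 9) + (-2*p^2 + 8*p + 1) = 14*p - 8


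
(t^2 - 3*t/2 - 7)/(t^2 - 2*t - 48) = (-t^2 + 3*t/2 + 7)/(-t^2 + 2*t + 48)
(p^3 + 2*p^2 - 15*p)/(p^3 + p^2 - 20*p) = (p - 3)/(p - 4)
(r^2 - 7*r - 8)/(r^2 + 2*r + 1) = (r - 8)/(r + 1)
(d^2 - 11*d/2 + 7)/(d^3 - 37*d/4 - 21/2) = 2*(d - 2)/(2*d^2 + 7*d + 6)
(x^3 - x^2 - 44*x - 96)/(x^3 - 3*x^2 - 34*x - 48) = (x + 4)/(x + 2)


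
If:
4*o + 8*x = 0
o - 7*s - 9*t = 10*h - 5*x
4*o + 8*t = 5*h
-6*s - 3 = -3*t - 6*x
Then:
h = 56/285 - 88*x/95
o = -2*x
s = 23*x/19 - 25/57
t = 8*x/19 + 7/57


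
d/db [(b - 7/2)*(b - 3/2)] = 2*b - 5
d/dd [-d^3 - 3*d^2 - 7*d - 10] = -3*d^2 - 6*d - 7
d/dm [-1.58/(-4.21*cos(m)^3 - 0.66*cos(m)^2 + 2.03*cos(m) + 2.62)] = (19.9554*cos(m)^2 + 2.0856*cos(m) - 3.2074)*sin(m)/(4.21*cos(m)^3 + 0.66*cos(m)^2 - 2.03*cos(m) - 2.62)^2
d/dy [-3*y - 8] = -3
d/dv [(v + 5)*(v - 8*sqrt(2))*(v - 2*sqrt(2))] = 3*v^2 - 20*sqrt(2)*v + 10*v - 50*sqrt(2) + 32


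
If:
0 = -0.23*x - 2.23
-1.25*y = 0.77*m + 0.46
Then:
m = -1.62337662337662*y - 0.597402597402597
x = -9.70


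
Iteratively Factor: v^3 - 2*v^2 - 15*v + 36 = (v - 3)*(v^2 + v - 12) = (v - 3)*(v + 4)*(v - 3)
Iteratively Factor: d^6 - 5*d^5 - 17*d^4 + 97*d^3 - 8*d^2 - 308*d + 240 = (d - 3)*(d^5 - 2*d^4 - 23*d^3 + 28*d^2 + 76*d - 80) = (d - 3)*(d - 1)*(d^4 - d^3 - 24*d^2 + 4*d + 80) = (d - 5)*(d - 3)*(d - 1)*(d^3 + 4*d^2 - 4*d - 16) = (d - 5)*(d - 3)*(d - 1)*(d + 2)*(d^2 + 2*d - 8) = (d - 5)*(d - 3)*(d - 1)*(d + 2)*(d + 4)*(d - 2)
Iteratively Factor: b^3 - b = (b - 1)*(b^2 + b) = (b - 1)*(b + 1)*(b)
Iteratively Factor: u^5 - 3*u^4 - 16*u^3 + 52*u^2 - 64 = (u + 1)*(u^4 - 4*u^3 - 12*u^2 + 64*u - 64) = (u - 2)*(u + 1)*(u^3 - 2*u^2 - 16*u + 32) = (u - 2)*(u + 1)*(u + 4)*(u^2 - 6*u + 8) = (u - 4)*(u - 2)*(u + 1)*(u + 4)*(u - 2)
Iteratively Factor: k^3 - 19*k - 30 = (k + 2)*(k^2 - 2*k - 15) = (k + 2)*(k + 3)*(k - 5)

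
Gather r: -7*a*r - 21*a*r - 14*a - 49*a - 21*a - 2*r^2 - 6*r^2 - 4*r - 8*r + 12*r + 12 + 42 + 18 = -28*a*r - 84*a - 8*r^2 + 72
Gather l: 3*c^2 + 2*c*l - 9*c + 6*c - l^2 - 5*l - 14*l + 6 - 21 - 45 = 3*c^2 - 3*c - l^2 + l*(2*c - 19) - 60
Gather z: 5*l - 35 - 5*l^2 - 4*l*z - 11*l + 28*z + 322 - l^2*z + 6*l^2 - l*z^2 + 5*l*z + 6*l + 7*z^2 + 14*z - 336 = l^2 + z^2*(7 - l) + z*(-l^2 + l + 42) - 49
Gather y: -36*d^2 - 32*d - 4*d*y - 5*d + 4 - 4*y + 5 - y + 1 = -36*d^2 - 37*d + y*(-4*d - 5) + 10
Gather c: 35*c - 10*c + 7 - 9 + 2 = 25*c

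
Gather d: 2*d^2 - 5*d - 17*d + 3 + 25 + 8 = 2*d^2 - 22*d + 36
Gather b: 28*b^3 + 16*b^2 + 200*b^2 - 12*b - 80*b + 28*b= 28*b^3 + 216*b^2 - 64*b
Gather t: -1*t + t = 0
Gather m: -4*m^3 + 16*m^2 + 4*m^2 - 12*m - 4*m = -4*m^3 + 20*m^2 - 16*m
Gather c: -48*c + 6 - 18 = -48*c - 12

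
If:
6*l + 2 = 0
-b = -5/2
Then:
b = 5/2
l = -1/3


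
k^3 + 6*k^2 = k^2*(k + 6)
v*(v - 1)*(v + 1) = v^3 - v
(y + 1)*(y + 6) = y^2 + 7*y + 6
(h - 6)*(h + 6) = h^2 - 36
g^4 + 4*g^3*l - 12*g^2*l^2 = g^2*(g - 2*l)*(g + 6*l)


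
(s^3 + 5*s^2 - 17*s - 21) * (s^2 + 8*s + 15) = s^5 + 13*s^4 + 38*s^3 - 82*s^2 - 423*s - 315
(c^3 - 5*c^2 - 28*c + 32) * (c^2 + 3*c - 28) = c^5 - 2*c^4 - 71*c^3 + 88*c^2 + 880*c - 896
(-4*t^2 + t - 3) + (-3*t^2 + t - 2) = -7*t^2 + 2*t - 5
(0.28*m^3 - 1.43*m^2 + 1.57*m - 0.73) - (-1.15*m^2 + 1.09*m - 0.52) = 0.28*m^3 - 0.28*m^2 + 0.48*m - 0.21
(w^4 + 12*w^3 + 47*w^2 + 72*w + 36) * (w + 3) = w^5 + 15*w^4 + 83*w^3 + 213*w^2 + 252*w + 108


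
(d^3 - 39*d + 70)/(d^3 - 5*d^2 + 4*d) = (d^3 - 39*d + 70)/(d*(d^2 - 5*d + 4))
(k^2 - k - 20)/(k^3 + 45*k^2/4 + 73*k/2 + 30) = 4*(k - 5)/(4*k^2 + 29*k + 30)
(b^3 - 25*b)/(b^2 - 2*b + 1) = b*(b^2 - 25)/(b^2 - 2*b + 1)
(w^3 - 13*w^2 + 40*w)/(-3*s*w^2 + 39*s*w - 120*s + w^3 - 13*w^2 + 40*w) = -w/(3*s - w)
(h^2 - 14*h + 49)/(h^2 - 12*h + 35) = (h - 7)/(h - 5)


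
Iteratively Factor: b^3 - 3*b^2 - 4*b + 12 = (b - 3)*(b^2 - 4) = (b - 3)*(b - 2)*(b + 2)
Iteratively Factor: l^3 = (l)*(l^2) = l^2*(l)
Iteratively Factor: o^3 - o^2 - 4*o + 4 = (o + 2)*(o^2 - 3*o + 2) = (o - 1)*(o + 2)*(o - 2)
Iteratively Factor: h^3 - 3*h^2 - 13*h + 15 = (h + 3)*(h^2 - 6*h + 5) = (h - 1)*(h + 3)*(h - 5)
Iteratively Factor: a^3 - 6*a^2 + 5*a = (a - 5)*(a^2 - a) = a*(a - 5)*(a - 1)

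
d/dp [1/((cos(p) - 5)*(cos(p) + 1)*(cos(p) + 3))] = (3*cos(p)^2 - 2*cos(p) - 17)*sin(p)/((cos(p) - 5)^2*(cos(p) + 1)^2*(cos(p) + 3)^2)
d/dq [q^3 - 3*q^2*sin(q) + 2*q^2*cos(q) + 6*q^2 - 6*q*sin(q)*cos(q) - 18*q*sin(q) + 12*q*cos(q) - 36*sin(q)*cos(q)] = -2*q^2*sin(q) - 3*q^2*cos(q) + 3*q^2 - 18*q*sin(q) - 14*q*cos(q) - 6*q*cos(2*q) + 12*q - 18*sin(q) - 3*sin(2*q) + 12*cos(q) - 36*cos(2*q)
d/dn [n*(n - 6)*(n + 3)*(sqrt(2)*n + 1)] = 4*sqrt(2)*n^3 - 9*sqrt(2)*n^2 + 3*n^2 - 36*sqrt(2)*n - 6*n - 18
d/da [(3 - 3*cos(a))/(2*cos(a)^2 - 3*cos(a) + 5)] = 6*(sin(a)^2 + 2*cos(a))*sin(a)/(3*cos(a) - cos(2*a) - 6)^2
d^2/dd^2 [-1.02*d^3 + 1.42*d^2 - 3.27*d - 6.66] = 2.84 - 6.12*d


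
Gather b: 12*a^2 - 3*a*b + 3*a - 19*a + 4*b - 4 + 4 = 12*a^2 - 16*a + b*(4 - 3*a)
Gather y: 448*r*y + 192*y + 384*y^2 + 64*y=384*y^2 + y*(448*r + 256)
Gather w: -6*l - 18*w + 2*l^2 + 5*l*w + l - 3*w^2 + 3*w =2*l^2 - 5*l - 3*w^2 + w*(5*l - 15)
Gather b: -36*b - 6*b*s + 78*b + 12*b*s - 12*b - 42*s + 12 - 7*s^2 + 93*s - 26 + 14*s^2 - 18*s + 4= b*(6*s + 30) + 7*s^2 + 33*s - 10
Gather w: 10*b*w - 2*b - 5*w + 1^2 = -2*b + w*(10*b - 5) + 1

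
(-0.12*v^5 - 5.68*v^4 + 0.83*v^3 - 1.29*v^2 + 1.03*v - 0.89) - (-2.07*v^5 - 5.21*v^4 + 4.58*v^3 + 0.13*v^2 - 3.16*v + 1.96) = 1.95*v^5 - 0.47*v^4 - 3.75*v^3 - 1.42*v^2 + 4.19*v - 2.85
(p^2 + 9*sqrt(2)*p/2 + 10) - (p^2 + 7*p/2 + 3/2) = -7*p/2 + 9*sqrt(2)*p/2 + 17/2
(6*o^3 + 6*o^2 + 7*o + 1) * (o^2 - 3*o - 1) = 6*o^5 - 12*o^4 - 17*o^3 - 26*o^2 - 10*o - 1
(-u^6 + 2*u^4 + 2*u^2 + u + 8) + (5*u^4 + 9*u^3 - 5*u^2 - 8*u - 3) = -u^6 + 7*u^4 + 9*u^3 - 3*u^2 - 7*u + 5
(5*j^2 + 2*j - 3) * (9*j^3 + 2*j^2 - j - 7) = 45*j^5 + 28*j^4 - 28*j^3 - 43*j^2 - 11*j + 21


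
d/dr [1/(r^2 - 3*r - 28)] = (3 - 2*r)/(-r^2 + 3*r + 28)^2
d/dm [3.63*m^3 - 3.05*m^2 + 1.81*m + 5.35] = 10.89*m^2 - 6.1*m + 1.81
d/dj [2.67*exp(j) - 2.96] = 2.67*exp(j)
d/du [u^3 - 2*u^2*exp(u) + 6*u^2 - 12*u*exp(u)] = -2*u^2*exp(u) + 3*u^2 - 16*u*exp(u) + 12*u - 12*exp(u)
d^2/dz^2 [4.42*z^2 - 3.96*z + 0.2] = 8.84000000000000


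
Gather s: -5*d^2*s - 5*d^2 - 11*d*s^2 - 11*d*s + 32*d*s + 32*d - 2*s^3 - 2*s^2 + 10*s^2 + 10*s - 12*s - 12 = -5*d^2 + 32*d - 2*s^3 + s^2*(8 - 11*d) + s*(-5*d^2 + 21*d - 2) - 12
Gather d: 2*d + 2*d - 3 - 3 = 4*d - 6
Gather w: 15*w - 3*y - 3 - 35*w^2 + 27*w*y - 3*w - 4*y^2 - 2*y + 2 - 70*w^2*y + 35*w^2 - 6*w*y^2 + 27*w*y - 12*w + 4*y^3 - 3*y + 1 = -70*w^2*y + w*(-6*y^2 + 54*y) + 4*y^3 - 4*y^2 - 8*y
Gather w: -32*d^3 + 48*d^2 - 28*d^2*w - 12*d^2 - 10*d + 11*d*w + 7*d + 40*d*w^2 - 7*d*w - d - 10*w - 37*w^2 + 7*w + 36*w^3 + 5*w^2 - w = -32*d^3 + 36*d^2 - 4*d + 36*w^3 + w^2*(40*d - 32) + w*(-28*d^2 + 4*d - 4)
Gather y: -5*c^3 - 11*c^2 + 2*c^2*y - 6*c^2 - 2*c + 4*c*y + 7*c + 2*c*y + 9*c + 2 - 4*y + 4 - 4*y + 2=-5*c^3 - 17*c^2 + 14*c + y*(2*c^2 + 6*c - 8) + 8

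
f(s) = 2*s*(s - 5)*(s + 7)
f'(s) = 2*s*(s - 5) + 2*s*(s + 7) + 2*(s - 5)*(s + 7) = 6*s^2 + 8*s - 70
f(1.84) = -102.80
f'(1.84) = -34.97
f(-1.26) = 90.55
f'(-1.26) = -70.55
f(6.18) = 192.23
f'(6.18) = 208.59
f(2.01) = -108.30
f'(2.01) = -29.68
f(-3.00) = 192.00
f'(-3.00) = -40.00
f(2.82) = -120.74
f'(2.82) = 0.27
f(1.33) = -81.32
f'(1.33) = -48.75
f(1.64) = -95.22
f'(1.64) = -40.74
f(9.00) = 1152.00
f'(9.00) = 488.00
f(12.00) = 3192.00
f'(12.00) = 890.00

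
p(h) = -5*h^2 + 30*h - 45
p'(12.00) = -90.00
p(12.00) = -405.00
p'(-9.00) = 120.00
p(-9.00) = -720.00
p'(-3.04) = 60.40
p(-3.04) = -182.41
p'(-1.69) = 46.90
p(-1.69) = -109.98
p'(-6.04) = 90.40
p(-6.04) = -408.61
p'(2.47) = 5.30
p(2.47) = -1.40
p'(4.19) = -11.90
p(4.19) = -7.08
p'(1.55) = 14.50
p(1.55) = -10.51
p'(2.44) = 5.60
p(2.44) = -1.57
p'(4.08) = -10.80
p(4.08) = -5.83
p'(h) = 30 - 10*h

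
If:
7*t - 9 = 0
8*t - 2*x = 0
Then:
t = 9/7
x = 36/7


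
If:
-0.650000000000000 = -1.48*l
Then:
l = 0.44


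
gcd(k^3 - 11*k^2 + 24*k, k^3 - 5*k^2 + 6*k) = k^2 - 3*k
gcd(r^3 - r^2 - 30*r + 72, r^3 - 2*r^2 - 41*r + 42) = r + 6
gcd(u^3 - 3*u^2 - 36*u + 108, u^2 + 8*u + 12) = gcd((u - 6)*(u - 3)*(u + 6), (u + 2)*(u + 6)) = u + 6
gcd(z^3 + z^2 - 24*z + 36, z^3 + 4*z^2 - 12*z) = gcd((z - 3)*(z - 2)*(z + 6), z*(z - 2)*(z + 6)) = z^2 + 4*z - 12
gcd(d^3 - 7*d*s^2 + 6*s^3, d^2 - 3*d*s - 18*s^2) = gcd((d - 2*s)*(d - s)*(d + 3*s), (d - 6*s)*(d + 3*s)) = d + 3*s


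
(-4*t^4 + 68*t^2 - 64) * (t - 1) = -4*t^5 + 4*t^4 + 68*t^3 - 68*t^2 - 64*t + 64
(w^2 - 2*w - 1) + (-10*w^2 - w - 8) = -9*w^2 - 3*w - 9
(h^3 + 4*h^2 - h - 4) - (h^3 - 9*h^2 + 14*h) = 13*h^2 - 15*h - 4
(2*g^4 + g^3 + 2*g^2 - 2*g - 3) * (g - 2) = 2*g^5 - 3*g^4 - 6*g^2 + g + 6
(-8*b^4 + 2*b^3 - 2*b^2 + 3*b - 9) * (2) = -16*b^4 + 4*b^3 - 4*b^2 + 6*b - 18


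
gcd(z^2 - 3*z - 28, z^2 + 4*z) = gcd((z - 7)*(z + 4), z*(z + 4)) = z + 4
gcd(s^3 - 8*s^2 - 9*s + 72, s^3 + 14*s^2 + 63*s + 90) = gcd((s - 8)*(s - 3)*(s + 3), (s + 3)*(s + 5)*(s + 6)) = s + 3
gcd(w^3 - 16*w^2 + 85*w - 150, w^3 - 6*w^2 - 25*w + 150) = w^2 - 11*w + 30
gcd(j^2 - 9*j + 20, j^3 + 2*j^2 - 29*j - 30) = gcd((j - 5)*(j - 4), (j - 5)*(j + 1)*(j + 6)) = j - 5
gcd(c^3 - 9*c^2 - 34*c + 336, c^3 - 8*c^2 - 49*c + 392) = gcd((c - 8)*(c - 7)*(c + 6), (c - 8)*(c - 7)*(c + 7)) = c^2 - 15*c + 56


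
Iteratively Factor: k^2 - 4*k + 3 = (k - 3)*(k - 1)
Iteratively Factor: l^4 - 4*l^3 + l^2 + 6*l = (l + 1)*(l^3 - 5*l^2 + 6*l) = l*(l + 1)*(l^2 - 5*l + 6) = l*(l - 2)*(l + 1)*(l - 3)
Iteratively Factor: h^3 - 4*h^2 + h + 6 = (h - 2)*(h^2 - 2*h - 3) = (h - 3)*(h - 2)*(h + 1)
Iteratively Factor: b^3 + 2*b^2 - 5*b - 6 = (b + 1)*(b^2 + b - 6) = (b + 1)*(b + 3)*(b - 2)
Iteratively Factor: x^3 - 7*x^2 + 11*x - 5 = (x - 5)*(x^2 - 2*x + 1) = (x - 5)*(x - 1)*(x - 1)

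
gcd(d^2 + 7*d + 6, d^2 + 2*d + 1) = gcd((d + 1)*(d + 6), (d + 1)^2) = d + 1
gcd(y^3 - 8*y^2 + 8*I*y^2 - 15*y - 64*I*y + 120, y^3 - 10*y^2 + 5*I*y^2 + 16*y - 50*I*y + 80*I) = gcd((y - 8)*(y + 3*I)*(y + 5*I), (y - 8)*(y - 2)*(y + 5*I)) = y^2 + y*(-8 + 5*I) - 40*I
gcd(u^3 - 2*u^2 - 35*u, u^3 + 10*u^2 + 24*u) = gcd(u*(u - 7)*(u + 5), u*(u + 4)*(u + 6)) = u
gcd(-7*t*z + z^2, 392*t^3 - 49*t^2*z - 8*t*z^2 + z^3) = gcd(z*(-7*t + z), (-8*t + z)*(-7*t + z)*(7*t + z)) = -7*t + z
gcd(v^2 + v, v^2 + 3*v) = v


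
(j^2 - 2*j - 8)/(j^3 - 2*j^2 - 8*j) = 1/j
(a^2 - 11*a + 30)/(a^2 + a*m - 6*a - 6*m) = (a - 5)/(a + m)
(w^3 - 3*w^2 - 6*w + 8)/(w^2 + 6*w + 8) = (w^2 - 5*w + 4)/(w + 4)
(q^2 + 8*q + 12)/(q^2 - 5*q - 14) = (q + 6)/(q - 7)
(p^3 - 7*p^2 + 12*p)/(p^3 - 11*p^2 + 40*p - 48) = p/(p - 4)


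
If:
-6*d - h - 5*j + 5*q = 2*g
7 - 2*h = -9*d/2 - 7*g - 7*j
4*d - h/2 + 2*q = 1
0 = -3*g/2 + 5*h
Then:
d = 142/809 - 494*q/809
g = -7160*q/2427 - 4820/2427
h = -716*q/809 - 482/809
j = 7499*q/2427 + 1706/2427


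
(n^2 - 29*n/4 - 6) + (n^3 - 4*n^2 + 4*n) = n^3 - 3*n^2 - 13*n/4 - 6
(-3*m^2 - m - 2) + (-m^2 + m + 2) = -4*m^2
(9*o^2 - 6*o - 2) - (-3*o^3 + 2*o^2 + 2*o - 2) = 3*o^3 + 7*o^2 - 8*o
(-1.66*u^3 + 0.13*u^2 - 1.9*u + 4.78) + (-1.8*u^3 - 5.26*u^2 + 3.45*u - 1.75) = -3.46*u^3 - 5.13*u^2 + 1.55*u + 3.03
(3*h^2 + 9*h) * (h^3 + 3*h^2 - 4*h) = 3*h^5 + 18*h^4 + 15*h^3 - 36*h^2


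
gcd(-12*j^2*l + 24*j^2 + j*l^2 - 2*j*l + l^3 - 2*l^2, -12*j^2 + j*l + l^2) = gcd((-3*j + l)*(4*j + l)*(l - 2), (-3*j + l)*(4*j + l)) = 12*j^2 - j*l - l^2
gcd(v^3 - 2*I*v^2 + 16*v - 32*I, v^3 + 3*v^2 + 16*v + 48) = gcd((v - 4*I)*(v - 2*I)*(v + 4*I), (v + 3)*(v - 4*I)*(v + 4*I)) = v^2 + 16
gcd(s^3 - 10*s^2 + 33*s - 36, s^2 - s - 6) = s - 3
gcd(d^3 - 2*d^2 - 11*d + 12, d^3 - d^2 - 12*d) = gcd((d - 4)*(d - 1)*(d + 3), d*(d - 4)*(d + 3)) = d^2 - d - 12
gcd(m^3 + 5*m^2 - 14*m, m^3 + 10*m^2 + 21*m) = m^2 + 7*m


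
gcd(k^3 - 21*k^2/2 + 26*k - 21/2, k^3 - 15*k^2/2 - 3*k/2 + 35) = k - 7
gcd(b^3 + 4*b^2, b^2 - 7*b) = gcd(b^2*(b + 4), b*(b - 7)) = b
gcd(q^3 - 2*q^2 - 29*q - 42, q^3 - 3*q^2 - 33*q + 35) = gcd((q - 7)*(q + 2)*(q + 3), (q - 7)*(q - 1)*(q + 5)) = q - 7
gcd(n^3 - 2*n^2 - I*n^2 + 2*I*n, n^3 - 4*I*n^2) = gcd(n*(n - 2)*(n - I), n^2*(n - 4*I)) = n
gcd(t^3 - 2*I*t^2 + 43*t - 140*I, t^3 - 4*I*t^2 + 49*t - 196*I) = t^2 + 3*I*t + 28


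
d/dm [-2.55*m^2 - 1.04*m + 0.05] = -5.1*m - 1.04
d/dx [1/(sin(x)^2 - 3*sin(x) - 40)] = (3 - 2*sin(x))*cos(x)/((sin(x) - 8)^2*(sin(x) + 5)^2)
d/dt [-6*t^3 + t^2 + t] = -18*t^2 + 2*t + 1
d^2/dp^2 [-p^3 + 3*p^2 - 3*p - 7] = 6 - 6*p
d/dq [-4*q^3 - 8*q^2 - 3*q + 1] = -12*q^2 - 16*q - 3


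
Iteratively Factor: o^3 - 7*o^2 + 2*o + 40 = (o - 5)*(o^2 - 2*o - 8) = (o - 5)*(o + 2)*(o - 4)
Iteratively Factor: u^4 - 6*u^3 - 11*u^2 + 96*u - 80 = (u - 4)*(u^3 - 2*u^2 - 19*u + 20) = (u - 4)*(u + 4)*(u^2 - 6*u + 5) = (u - 5)*(u - 4)*(u + 4)*(u - 1)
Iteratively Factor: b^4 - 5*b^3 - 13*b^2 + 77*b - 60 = (b + 4)*(b^3 - 9*b^2 + 23*b - 15) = (b - 1)*(b + 4)*(b^2 - 8*b + 15) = (b - 3)*(b - 1)*(b + 4)*(b - 5)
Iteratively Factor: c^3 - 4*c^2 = (c - 4)*(c^2) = c*(c - 4)*(c)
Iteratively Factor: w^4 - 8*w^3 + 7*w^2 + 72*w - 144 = (w - 4)*(w^3 - 4*w^2 - 9*w + 36) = (w - 4)^2*(w^2 - 9) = (w - 4)^2*(w - 3)*(w + 3)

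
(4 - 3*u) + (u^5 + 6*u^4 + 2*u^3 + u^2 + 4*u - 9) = u^5 + 6*u^4 + 2*u^3 + u^2 + u - 5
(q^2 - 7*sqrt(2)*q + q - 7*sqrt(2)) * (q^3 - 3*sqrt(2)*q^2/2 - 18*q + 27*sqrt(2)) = q^5 - 17*sqrt(2)*q^4/2 + q^4 - 17*sqrt(2)*q^3/2 + 3*q^3 + 3*q^2 + 153*sqrt(2)*q^2 - 378*q + 153*sqrt(2)*q - 378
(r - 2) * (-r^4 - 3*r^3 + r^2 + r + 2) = -r^5 - r^4 + 7*r^3 - r^2 - 4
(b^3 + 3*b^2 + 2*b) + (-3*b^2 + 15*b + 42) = b^3 + 17*b + 42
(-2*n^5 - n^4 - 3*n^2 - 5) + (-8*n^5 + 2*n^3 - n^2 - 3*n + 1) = -10*n^5 - n^4 + 2*n^3 - 4*n^2 - 3*n - 4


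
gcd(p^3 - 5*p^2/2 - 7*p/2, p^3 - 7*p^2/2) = p^2 - 7*p/2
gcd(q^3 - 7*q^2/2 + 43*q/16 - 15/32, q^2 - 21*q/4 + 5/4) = q - 1/4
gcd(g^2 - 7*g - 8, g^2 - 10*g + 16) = g - 8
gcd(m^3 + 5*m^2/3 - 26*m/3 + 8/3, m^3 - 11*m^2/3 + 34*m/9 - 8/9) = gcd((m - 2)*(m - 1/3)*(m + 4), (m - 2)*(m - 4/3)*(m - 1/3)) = m^2 - 7*m/3 + 2/3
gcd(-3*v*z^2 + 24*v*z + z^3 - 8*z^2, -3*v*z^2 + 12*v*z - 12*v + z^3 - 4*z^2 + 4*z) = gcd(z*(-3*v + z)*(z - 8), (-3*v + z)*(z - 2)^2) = -3*v + z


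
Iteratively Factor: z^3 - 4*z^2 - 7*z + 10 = (z + 2)*(z^2 - 6*z + 5) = (z - 5)*(z + 2)*(z - 1)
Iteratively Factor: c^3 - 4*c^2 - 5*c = (c + 1)*(c^2 - 5*c) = (c - 5)*(c + 1)*(c)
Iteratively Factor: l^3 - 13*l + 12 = (l + 4)*(l^2 - 4*l + 3) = (l - 1)*(l + 4)*(l - 3)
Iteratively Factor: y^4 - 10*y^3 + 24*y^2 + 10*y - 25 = (y + 1)*(y^3 - 11*y^2 + 35*y - 25) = (y - 5)*(y + 1)*(y^2 - 6*y + 5) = (y - 5)*(y - 1)*(y + 1)*(y - 5)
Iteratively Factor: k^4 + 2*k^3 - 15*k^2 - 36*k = (k + 3)*(k^3 - k^2 - 12*k) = (k - 4)*(k + 3)*(k^2 + 3*k) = k*(k - 4)*(k + 3)*(k + 3)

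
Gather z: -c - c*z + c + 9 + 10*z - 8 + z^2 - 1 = z^2 + z*(10 - c)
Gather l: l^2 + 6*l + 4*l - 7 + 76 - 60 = l^2 + 10*l + 9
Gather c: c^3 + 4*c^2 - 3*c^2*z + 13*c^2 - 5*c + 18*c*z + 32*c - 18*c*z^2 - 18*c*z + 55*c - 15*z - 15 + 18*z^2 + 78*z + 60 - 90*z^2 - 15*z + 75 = c^3 + c^2*(17 - 3*z) + c*(82 - 18*z^2) - 72*z^2 + 48*z + 120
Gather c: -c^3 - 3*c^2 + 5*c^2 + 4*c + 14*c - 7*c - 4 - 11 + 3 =-c^3 + 2*c^2 + 11*c - 12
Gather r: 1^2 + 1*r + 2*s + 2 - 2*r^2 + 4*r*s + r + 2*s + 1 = -2*r^2 + r*(4*s + 2) + 4*s + 4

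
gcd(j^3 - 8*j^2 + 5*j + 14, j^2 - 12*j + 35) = j - 7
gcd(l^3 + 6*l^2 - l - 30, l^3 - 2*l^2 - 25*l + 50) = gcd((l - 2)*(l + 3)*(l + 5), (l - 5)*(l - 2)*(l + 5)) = l^2 + 3*l - 10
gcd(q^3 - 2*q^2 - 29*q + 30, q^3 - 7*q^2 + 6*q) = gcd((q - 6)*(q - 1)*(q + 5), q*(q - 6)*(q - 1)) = q^2 - 7*q + 6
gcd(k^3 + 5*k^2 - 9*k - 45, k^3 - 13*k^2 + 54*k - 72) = k - 3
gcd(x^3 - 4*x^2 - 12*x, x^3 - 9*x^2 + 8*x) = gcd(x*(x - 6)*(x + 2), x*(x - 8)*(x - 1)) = x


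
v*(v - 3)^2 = v^3 - 6*v^2 + 9*v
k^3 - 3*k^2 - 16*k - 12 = (k - 6)*(k + 1)*(k + 2)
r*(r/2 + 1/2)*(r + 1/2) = r^3/2 + 3*r^2/4 + r/4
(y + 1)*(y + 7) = y^2 + 8*y + 7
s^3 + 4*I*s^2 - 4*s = s*(s + 2*I)^2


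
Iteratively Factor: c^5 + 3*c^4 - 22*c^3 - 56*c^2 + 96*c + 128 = (c - 4)*(c^4 + 7*c^3 + 6*c^2 - 32*c - 32) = (c - 4)*(c + 1)*(c^3 + 6*c^2 - 32) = (c - 4)*(c - 2)*(c + 1)*(c^2 + 8*c + 16) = (c - 4)*(c - 2)*(c + 1)*(c + 4)*(c + 4)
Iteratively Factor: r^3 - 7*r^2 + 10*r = (r - 2)*(r^2 - 5*r) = (r - 5)*(r - 2)*(r)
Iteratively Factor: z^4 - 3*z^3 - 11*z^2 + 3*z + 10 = (z + 2)*(z^3 - 5*z^2 - z + 5) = (z + 1)*(z + 2)*(z^2 - 6*z + 5) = (z - 1)*(z + 1)*(z + 2)*(z - 5)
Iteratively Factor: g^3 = (g)*(g^2) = g^2*(g)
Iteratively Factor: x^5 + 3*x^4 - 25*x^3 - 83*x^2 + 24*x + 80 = (x + 4)*(x^4 - x^3 - 21*x^2 + x + 20) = (x + 4)^2*(x^3 - 5*x^2 - x + 5) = (x - 1)*(x + 4)^2*(x^2 - 4*x - 5) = (x - 1)*(x + 1)*(x + 4)^2*(x - 5)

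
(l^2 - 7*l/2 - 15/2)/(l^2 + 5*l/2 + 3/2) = (l - 5)/(l + 1)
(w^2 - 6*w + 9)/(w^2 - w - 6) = (w - 3)/(w + 2)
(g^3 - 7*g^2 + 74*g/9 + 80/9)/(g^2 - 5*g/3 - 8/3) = (3*g^2 - 13*g - 10)/(3*(g + 1))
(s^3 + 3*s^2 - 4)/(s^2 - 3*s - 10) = (s^2 + s - 2)/(s - 5)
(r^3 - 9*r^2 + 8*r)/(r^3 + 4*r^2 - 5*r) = (r - 8)/(r + 5)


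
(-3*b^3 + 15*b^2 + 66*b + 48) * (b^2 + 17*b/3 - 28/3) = -3*b^5 - 2*b^4 + 179*b^3 + 282*b^2 - 344*b - 448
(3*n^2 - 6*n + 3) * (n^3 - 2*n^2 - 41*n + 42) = 3*n^5 - 12*n^4 - 108*n^3 + 366*n^2 - 375*n + 126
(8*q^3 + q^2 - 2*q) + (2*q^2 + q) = 8*q^3 + 3*q^2 - q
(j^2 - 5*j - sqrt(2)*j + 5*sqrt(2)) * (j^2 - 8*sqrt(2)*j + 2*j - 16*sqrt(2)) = j^4 - 9*sqrt(2)*j^3 - 3*j^3 + 6*j^2 + 27*sqrt(2)*j^2 - 48*j + 90*sqrt(2)*j - 160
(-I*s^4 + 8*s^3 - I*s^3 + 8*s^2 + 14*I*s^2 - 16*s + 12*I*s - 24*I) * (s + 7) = -I*s^5 + 8*s^4 - 8*I*s^4 + 64*s^3 + 7*I*s^3 + 40*s^2 + 110*I*s^2 - 112*s + 60*I*s - 168*I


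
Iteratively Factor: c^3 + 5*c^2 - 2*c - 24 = (c + 4)*(c^2 + c - 6) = (c + 3)*(c + 4)*(c - 2)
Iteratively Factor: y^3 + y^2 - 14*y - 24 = (y + 2)*(y^2 - y - 12) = (y + 2)*(y + 3)*(y - 4)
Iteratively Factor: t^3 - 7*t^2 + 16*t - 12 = (t - 3)*(t^2 - 4*t + 4) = (t - 3)*(t - 2)*(t - 2)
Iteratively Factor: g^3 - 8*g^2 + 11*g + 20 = (g - 4)*(g^2 - 4*g - 5) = (g - 4)*(g + 1)*(g - 5)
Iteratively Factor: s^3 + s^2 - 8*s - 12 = (s + 2)*(s^2 - s - 6) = (s - 3)*(s + 2)*(s + 2)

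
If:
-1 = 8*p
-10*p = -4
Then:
No Solution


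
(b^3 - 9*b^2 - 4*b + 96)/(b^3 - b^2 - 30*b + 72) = (b^2 - 5*b - 24)/(b^2 + 3*b - 18)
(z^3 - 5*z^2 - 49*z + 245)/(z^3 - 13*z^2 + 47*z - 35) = (z + 7)/(z - 1)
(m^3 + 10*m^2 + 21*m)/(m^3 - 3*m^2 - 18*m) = (m + 7)/(m - 6)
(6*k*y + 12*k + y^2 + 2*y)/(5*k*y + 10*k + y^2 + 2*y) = (6*k + y)/(5*k + y)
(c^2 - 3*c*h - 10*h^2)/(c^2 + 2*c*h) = (c - 5*h)/c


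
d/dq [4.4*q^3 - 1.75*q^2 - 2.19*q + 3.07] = 13.2*q^2 - 3.5*q - 2.19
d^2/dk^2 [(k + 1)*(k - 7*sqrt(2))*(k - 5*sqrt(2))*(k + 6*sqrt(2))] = 12*k^2 - 36*sqrt(2)*k + 6*k - 148 - 12*sqrt(2)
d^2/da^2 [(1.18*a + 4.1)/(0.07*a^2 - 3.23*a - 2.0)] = ((7.0488 - 0.4956*a)*(-0.07*a^2 + 3.23*a + 2.0) - (0.14*a - 3.23)*(0.28*a - 6.46)*(1.18*a + 4.1))/(-0.07*a^2 + 3.23*a + 2.0)^3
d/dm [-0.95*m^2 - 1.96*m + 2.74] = -1.9*m - 1.96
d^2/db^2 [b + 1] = 0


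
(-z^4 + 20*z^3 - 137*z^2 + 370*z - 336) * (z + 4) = -z^5 + 16*z^4 - 57*z^3 - 178*z^2 + 1144*z - 1344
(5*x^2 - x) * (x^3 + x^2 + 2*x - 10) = 5*x^5 + 4*x^4 + 9*x^3 - 52*x^2 + 10*x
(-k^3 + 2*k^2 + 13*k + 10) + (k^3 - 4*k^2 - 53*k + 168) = -2*k^2 - 40*k + 178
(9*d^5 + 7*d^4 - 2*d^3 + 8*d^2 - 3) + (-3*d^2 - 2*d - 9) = 9*d^5 + 7*d^4 - 2*d^3 + 5*d^2 - 2*d - 12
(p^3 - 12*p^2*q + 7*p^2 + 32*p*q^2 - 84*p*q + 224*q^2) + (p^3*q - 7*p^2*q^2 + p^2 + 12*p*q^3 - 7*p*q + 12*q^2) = p^3*q + p^3 - 7*p^2*q^2 - 12*p^2*q + 8*p^2 + 12*p*q^3 + 32*p*q^2 - 91*p*q + 236*q^2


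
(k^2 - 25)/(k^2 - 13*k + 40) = (k + 5)/(k - 8)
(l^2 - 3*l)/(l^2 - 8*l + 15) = l/(l - 5)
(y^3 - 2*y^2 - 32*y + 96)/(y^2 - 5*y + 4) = (y^2 + 2*y - 24)/(y - 1)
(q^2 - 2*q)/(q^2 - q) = (q - 2)/(q - 1)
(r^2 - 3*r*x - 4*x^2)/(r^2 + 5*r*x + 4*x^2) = (r - 4*x)/(r + 4*x)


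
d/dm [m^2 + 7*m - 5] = 2*m + 7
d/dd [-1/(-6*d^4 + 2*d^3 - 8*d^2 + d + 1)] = (-24*d^3 + 6*d^2 - 16*d + 1)/(-6*d^4 + 2*d^3 - 8*d^2 + d + 1)^2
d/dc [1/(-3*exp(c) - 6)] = exp(c)/(3*(exp(c) + 2)^2)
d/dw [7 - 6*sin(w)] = -6*cos(w)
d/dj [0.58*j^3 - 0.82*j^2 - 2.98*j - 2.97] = 1.74*j^2 - 1.64*j - 2.98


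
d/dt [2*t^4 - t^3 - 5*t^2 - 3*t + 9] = 8*t^3 - 3*t^2 - 10*t - 3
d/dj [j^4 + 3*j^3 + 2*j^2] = j*(4*j^2 + 9*j + 4)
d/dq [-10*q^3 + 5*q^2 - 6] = 10*q*(1 - 3*q)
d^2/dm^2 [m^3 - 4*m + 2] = 6*m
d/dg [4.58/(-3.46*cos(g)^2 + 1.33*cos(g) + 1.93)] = (6.0914 - 31.6936*cos(g))*sin(g)/(-3.46*cos(g)^2 + 1.33*cos(g) + 1.93)^2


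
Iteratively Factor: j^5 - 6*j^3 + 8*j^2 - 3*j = (j + 3)*(j^4 - 3*j^3 + 3*j^2 - j) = j*(j + 3)*(j^3 - 3*j^2 + 3*j - 1) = j*(j - 1)*(j + 3)*(j^2 - 2*j + 1) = j*(j - 1)^2*(j + 3)*(j - 1)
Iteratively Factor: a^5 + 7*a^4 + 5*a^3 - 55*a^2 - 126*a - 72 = (a + 3)*(a^4 + 4*a^3 - 7*a^2 - 34*a - 24) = (a + 3)*(a + 4)*(a^3 - 7*a - 6) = (a + 1)*(a + 3)*(a + 4)*(a^2 - a - 6) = (a + 1)*(a + 2)*(a + 3)*(a + 4)*(a - 3)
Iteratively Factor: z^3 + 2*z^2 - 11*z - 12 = (z + 1)*(z^2 + z - 12) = (z + 1)*(z + 4)*(z - 3)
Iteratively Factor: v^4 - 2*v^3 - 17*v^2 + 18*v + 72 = (v + 3)*(v^3 - 5*v^2 - 2*v + 24) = (v + 2)*(v + 3)*(v^2 - 7*v + 12) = (v - 3)*(v + 2)*(v + 3)*(v - 4)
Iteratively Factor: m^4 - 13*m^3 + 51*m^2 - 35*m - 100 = (m - 5)*(m^3 - 8*m^2 + 11*m + 20) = (m - 5)*(m - 4)*(m^2 - 4*m - 5) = (m - 5)*(m - 4)*(m + 1)*(m - 5)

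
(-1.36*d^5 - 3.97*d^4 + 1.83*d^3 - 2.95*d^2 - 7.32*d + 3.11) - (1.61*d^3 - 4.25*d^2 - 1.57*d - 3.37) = -1.36*d^5 - 3.97*d^4 + 0.22*d^3 + 1.3*d^2 - 5.75*d + 6.48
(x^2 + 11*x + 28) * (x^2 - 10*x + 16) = x^4 + x^3 - 66*x^2 - 104*x + 448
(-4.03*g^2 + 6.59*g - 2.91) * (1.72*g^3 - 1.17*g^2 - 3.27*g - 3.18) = -6.9316*g^5 + 16.0499*g^4 + 0.462600000000002*g^3 - 5.32919999999999*g^2 - 11.4405*g + 9.2538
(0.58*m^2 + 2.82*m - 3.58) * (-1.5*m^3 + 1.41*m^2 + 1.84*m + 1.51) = -0.87*m^5 - 3.4122*m^4 + 10.4134*m^3 + 1.0168*m^2 - 2.329*m - 5.4058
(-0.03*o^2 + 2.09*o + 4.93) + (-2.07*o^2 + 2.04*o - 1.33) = -2.1*o^2 + 4.13*o + 3.6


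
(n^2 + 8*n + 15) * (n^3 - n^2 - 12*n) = n^5 + 7*n^4 - 5*n^3 - 111*n^2 - 180*n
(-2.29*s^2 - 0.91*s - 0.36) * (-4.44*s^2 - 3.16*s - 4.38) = 10.1676*s^4 + 11.2768*s^3 + 14.5042*s^2 + 5.1234*s + 1.5768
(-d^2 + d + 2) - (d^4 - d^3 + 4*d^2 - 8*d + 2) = -d^4 + d^3 - 5*d^2 + 9*d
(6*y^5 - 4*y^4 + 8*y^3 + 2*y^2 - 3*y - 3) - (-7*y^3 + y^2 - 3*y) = 6*y^5 - 4*y^4 + 15*y^3 + y^2 - 3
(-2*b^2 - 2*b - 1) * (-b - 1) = 2*b^3 + 4*b^2 + 3*b + 1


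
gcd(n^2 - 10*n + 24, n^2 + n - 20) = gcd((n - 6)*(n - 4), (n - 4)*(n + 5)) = n - 4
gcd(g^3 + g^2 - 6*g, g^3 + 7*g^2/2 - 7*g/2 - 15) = g^2 + g - 6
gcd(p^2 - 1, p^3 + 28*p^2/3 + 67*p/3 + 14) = p + 1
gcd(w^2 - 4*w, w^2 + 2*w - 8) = 1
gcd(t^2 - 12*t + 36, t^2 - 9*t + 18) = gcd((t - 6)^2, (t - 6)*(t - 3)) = t - 6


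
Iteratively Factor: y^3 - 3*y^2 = (y - 3)*(y^2) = y*(y - 3)*(y)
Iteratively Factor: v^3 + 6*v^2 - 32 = (v - 2)*(v^2 + 8*v + 16) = (v - 2)*(v + 4)*(v + 4)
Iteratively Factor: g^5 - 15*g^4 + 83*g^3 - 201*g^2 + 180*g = (g - 3)*(g^4 - 12*g^3 + 47*g^2 - 60*g) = (g - 5)*(g - 3)*(g^3 - 7*g^2 + 12*g) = (g - 5)*(g - 4)*(g - 3)*(g^2 - 3*g) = g*(g - 5)*(g - 4)*(g - 3)*(g - 3)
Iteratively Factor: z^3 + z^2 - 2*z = (z + 2)*(z^2 - z) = z*(z + 2)*(z - 1)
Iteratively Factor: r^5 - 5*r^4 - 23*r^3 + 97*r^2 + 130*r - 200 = (r - 5)*(r^4 - 23*r^2 - 18*r + 40) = (r - 5)*(r + 4)*(r^3 - 4*r^2 - 7*r + 10) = (r - 5)*(r + 2)*(r + 4)*(r^2 - 6*r + 5) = (r - 5)^2*(r + 2)*(r + 4)*(r - 1)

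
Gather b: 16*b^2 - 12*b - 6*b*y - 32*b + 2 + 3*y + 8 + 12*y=16*b^2 + b*(-6*y - 44) + 15*y + 10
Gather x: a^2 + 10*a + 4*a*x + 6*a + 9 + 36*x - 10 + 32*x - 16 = a^2 + 16*a + x*(4*a + 68) - 17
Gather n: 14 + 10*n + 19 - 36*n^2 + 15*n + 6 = -36*n^2 + 25*n + 39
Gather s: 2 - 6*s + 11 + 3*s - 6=7 - 3*s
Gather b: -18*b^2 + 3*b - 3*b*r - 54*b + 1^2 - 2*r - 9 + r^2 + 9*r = -18*b^2 + b*(-3*r - 51) + r^2 + 7*r - 8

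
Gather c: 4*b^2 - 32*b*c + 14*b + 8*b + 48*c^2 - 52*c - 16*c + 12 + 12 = 4*b^2 + 22*b + 48*c^2 + c*(-32*b - 68) + 24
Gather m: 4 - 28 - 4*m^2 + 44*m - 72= -4*m^2 + 44*m - 96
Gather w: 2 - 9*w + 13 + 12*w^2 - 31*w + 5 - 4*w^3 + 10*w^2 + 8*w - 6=-4*w^3 + 22*w^2 - 32*w + 14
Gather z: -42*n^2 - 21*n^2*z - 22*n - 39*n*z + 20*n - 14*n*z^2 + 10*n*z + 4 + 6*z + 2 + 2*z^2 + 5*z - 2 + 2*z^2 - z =-42*n^2 - 2*n + z^2*(4 - 14*n) + z*(-21*n^2 - 29*n + 10) + 4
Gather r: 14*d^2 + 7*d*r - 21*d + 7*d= 14*d^2 + 7*d*r - 14*d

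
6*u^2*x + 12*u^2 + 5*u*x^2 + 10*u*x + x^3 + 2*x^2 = (2*u + x)*(3*u + x)*(x + 2)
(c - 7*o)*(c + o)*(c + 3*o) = c^3 - 3*c^2*o - 25*c*o^2 - 21*o^3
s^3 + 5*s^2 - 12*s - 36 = (s - 3)*(s + 2)*(s + 6)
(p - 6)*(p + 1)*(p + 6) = p^3 + p^2 - 36*p - 36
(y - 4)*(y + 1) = y^2 - 3*y - 4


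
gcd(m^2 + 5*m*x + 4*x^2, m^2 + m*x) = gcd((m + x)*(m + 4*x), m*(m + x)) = m + x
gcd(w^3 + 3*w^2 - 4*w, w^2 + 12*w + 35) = 1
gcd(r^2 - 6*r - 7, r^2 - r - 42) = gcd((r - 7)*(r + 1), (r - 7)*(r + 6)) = r - 7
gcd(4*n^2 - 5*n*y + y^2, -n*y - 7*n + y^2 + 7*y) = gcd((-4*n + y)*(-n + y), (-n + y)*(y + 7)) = -n + y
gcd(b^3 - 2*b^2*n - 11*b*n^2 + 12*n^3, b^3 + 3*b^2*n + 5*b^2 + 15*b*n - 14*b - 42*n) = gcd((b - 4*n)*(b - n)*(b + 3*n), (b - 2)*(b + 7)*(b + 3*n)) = b + 3*n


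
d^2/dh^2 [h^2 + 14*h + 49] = 2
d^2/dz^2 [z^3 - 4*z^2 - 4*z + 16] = 6*z - 8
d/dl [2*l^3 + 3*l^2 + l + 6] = 6*l^2 + 6*l + 1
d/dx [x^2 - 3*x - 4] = 2*x - 3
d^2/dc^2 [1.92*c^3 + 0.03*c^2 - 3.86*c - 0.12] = 11.52*c + 0.06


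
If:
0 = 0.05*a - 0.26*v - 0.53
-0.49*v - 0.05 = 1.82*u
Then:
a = 5.2*v + 10.6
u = -0.269230769230769*v - 0.0274725274725275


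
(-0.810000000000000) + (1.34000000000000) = 0.530000000000000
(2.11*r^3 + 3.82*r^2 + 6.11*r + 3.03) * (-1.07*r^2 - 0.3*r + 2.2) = -2.2577*r^5 - 4.7204*r^4 - 3.0417*r^3 + 3.3289*r^2 + 12.533*r + 6.666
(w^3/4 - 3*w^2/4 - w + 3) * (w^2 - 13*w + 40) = w^5/4 - 4*w^4 + 75*w^3/4 - 14*w^2 - 79*w + 120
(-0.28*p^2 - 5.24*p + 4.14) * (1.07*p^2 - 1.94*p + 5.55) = -0.2996*p^4 - 5.0636*p^3 + 13.0414*p^2 - 37.1136*p + 22.977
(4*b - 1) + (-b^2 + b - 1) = -b^2 + 5*b - 2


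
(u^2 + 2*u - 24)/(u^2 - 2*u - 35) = (-u^2 - 2*u + 24)/(-u^2 + 2*u + 35)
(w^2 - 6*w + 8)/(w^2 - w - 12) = (w - 2)/(w + 3)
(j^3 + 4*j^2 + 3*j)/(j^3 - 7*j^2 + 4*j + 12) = j*(j + 3)/(j^2 - 8*j + 12)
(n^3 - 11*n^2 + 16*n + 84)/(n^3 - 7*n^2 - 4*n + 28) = (n - 6)/(n - 2)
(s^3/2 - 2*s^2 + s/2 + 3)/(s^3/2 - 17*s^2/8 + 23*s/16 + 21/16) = 8*(s^2 - s - 2)/(8*s^2 - 10*s - 7)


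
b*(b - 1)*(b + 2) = b^3 + b^2 - 2*b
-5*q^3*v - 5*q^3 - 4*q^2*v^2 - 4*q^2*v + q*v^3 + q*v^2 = (-5*q + v)*(q + v)*(q*v + q)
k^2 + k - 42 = (k - 6)*(k + 7)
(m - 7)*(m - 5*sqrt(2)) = m^2 - 5*sqrt(2)*m - 7*m + 35*sqrt(2)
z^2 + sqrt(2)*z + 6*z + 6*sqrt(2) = (z + 6)*(z + sqrt(2))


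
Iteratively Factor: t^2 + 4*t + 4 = (t + 2)*(t + 2)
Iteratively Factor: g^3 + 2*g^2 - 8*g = (g + 4)*(g^2 - 2*g) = g*(g + 4)*(g - 2)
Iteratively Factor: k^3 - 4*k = (k - 2)*(k^2 + 2*k) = k*(k - 2)*(k + 2)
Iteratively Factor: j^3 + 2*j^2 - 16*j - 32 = (j + 2)*(j^2 - 16) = (j - 4)*(j + 2)*(j + 4)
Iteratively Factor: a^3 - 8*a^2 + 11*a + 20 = (a + 1)*(a^2 - 9*a + 20) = (a - 5)*(a + 1)*(a - 4)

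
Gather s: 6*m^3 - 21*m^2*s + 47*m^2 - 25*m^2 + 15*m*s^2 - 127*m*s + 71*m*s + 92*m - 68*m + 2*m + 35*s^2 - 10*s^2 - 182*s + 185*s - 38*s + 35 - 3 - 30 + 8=6*m^3 + 22*m^2 + 26*m + s^2*(15*m + 25) + s*(-21*m^2 - 56*m - 35) + 10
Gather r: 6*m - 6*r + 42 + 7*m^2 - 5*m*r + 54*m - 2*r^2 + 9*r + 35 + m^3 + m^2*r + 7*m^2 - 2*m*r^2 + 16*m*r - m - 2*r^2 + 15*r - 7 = m^3 + 14*m^2 + 59*m + r^2*(-2*m - 4) + r*(m^2 + 11*m + 18) + 70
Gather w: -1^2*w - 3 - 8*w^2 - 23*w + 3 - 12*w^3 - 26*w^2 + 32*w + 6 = -12*w^3 - 34*w^2 + 8*w + 6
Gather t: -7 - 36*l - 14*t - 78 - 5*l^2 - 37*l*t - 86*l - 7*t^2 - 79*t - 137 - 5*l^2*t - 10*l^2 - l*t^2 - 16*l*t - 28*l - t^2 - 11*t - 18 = -15*l^2 - 150*l + t^2*(-l - 8) + t*(-5*l^2 - 53*l - 104) - 240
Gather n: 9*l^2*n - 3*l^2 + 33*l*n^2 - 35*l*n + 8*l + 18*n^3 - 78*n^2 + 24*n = -3*l^2 + 8*l + 18*n^3 + n^2*(33*l - 78) + n*(9*l^2 - 35*l + 24)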